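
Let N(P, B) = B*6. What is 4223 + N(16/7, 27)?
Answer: 4385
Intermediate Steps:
N(P, B) = 6*B
4223 + N(16/7, 27) = 4223 + 6*27 = 4223 + 162 = 4385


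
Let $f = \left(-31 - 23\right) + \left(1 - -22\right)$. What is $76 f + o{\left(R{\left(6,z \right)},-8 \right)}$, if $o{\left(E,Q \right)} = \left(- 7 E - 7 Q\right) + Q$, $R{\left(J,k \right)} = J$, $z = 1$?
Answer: $-2350$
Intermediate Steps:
$o{\left(E,Q \right)} = - 7 E - 6 Q$
$f = -31$ ($f = -54 + \left(1 + 22\right) = -54 + 23 = -31$)
$76 f + o{\left(R{\left(6,z \right)},-8 \right)} = 76 \left(-31\right) - -6 = -2356 + \left(-42 + 48\right) = -2356 + 6 = -2350$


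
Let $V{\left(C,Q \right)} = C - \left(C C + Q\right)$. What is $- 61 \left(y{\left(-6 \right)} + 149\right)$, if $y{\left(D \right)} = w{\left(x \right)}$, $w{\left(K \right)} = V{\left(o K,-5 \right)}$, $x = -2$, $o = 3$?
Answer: $-6832$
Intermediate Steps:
$V{\left(C,Q \right)} = C - Q - C^{2}$ ($V{\left(C,Q \right)} = C - \left(C^{2} + Q\right) = C - \left(Q + C^{2}\right) = C - Q - C^{2}$)
$w{\left(K \right)} = 5 - 9 K^{2} + 3 K$ ($w{\left(K \right)} = 3 K - -5 - \left(3 K\right)^{2} = 3 K + 5 - 9 K^{2} = 5 - 9 K^{2} + 3 K$)
$y{\left(D \right)} = -37$ ($y{\left(D \right)} = 5 - 9 \left(-2\right)^{2} + 3 \left(-2\right) = 5 - 36 - 6 = -37$)
$- 61 \left(y{\left(-6 \right)} + 149\right) = - 61 \left(-37 + 149\right) = \left(-61\right) 112 = -6832$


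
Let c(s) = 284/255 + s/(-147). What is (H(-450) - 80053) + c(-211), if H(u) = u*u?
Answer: 510002372/4165 ≈ 1.2245e+5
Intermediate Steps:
c(s) = 284/255 - s/147 (c(s) = 284*(1/255) + s*(-1/147) = 284/255 - s/147)
H(u) = u²
(H(-450) - 80053) + c(-211) = ((-450)² - 80053) + (284/255 - 1/147*(-211)) = (202500 - 80053) + (284/255 + 211/147) = 122447 + 10617/4165 = 510002372/4165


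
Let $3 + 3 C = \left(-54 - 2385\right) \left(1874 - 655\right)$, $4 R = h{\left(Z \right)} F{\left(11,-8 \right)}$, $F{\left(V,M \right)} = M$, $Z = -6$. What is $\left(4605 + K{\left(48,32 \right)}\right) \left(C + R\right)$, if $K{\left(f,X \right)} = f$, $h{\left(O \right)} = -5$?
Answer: $-4611299814$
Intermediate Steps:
$R = 10$ ($R = \frac{\left(-5\right) \left(-8\right)}{4} = \frac{1}{4} \cdot 40 = 10$)
$C = -991048$ ($C = -1 + \frac{\left(-54 - 2385\right) \left(1874 - 655\right)}{3} = -1 + \frac{\left(-2439\right) 1219}{3} = -1 + \frac{1}{3} \left(-2973141\right) = -1 - 991047 = -991048$)
$\left(4605 + K{\left(48,32 \right)}\right) \left(C + R\right) = \left(4605 + 48\right) \left(-991048 + 10\right) = 4653 \left(-991038\right) = -4611299814$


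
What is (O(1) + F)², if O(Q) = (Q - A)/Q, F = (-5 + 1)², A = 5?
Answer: 144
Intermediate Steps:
F = 16 (F = (-4)² = 16)
O(Q) = (-5 + Q)/Q (O(Q) = (Q - 1*5)/Q = (Q - 5)/Q = (-5 + Q)/Q)
(O(1) + F)² = ((-5 + 1)/1 + 16)² = (1*(-4) + 16)² = (-4 + 16)² = 12² = 144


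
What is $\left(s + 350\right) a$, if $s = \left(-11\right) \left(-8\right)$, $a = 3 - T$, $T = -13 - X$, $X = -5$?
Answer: $4818$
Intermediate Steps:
$T = -8$ ($T = -13 - -5 = -13 + 5 = -8$)
$a = 11$ ($a = 3 - -8 = 3 + 8 = 11$)
$s = 88$
$\left(s + 350\right) a = \left(88 + 350\right) 11 = 438 \cdot 11 = 4818$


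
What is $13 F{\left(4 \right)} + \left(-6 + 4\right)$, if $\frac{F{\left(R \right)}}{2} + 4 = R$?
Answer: $-2$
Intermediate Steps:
$F{\left(R \right)} = -8 + 2 R$
$13 F{\left(4 \right)} + \left(-6 + 4\right) = 13 \left(-8 + 2 \cdot 4\right) + \left(-6 + 4\right) = 13 \left(-8 + 8\right) - 2 = 13 \cdot 0 - 2 = 0 - 2 = -2$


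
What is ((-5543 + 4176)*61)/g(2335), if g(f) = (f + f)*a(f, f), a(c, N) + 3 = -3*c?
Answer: 83387/32727360 ≈ 0.0025479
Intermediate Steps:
a(c, N) = -3 - 3*c
g(f) = 2*f*(-3 - 3*f) (g(f) = (f + f)*(-3 - 3*f) = (2*f)*(-3 - 3*f) = 2*f*(-3 - 3*f))
((-5543 + 4176)*61)/g(2335) = ((-5543 + 4176)*61)/((-6*2335*(1 + 2335))) = (-1367*61)/((-6*2335*2336)) = -83387/(-32727360) = -83387*(-1/32727360) = 83387/32727360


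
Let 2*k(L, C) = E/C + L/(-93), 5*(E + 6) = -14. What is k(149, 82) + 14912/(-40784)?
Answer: -118611619/97193370 ≈ -1.2204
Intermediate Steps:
E = -44/5 (E = -6 + (1/5)*(-14) = -6 - 14/5 = -44/5 ≈ -8.8000)
k(L, C) = -22/(5*C) - L/186 (k(L, C) = (-44/(5*C) + L/(-93))/2 = (-44/(5*C) + L*(-1/93))/2 = (-44/(5*C) - L/93)/2 = -22/(5*C) - L/186)
k(149, 82) + 14912/(-40784) = (-22/5/82 - 1/186*149) + 14912/(-40784) = (-22/5*1/82 - 149/186) + 14912*(-1/40784) = (-11/205 - 149/186) - 932/2549 = -32591/38130 - 932/2549 = -118611619/97193370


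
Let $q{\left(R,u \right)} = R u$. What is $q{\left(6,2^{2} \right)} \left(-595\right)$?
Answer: $-14280$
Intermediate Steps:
$q{\left(6,2^{2} \right)} \left(-595\right) = 6 \cdot 2^{2} \left(-595\right) = 6 \cdot 4 \left(-595\right) = 24 \left(-595\right) = -14280$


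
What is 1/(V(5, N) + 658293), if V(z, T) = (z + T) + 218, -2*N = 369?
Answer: 2/1316663 ≈ 1.5190e-6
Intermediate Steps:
N = -369/2 (N = -½*369 = -369/2 ≈ -184.50)
V(z, T) = 218 + T + z (V(z, T) = (T + z) + 218 = 218 + T + z)
1/(V(5, N) + 658293) = 1/((218 - 369/2 + 5) + 658293) = 1/(77/2 + 658293) = 1/(1316663/2) = 2/1316663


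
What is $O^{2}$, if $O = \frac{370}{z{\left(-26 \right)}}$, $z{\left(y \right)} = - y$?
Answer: $\frac{34225}{169} \approx 202.51$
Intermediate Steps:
$O = \frac{185}{13}$ ($O = \frac{370}{\left(-1\right) \left(-26\right)} = \frac{370}{26} = 370 \cdot \frac{1}{26} = \frac{185}{13} \approx 14.231$)
$O^{2} = \left(\frac{185}{13}\right)^{2} = \frac{34225}{169}$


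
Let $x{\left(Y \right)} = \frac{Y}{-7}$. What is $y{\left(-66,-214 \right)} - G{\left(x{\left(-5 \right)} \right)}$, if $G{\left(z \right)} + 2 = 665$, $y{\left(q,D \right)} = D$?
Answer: $-877$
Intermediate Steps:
$x{\left(Y \right)} = - \frac{Y}{7}$ ($x{\left(Y \right)} = Y \left(- \frac{1}{7}\right) = - \frac{Y}{7}$)
$G{\left(z \right)} = 663$ ($G{\left(z \right)} = -2 + 665 = 663$)
$y{\left(-66,-214 \right)} - G{\left(x{\left(-5 \right)} \right)} = -214 - 663 = -877$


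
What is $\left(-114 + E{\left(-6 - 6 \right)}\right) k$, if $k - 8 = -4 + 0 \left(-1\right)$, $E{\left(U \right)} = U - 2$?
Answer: $-512$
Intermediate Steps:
$E{\left(U \right)} = -2 + U$ ($E{\left(U \right)} = U - 2 = -2 + U$)
$k = 4$ ($k = 8 + \left(-4 + 0 \left(-1\right)\right) = 8 + \left(-4 + 0\right) = 8 - 4 = 4$)
$\left(-114 + E{\left(-6 - 6 \right)}\right) k = \left(-114 - 14\right) 4 = \left(-128\right) 4 = -512$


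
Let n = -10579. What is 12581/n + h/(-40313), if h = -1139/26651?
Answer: -13516784910822/11365884670777 ≈ -1.1892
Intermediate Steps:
h = -1139/26651 (h = -1139*1/26651 = -1139/26651 ≈ -0.042738)
12581/n + h/(-40313) = 12581/(-10579) - 1139/26651/(-40313) = 12581*(-1/10579) - 1139/26651*(-1/40313) = -12581/10579 + 1139/1074381763 = -13516784910822/11365884670777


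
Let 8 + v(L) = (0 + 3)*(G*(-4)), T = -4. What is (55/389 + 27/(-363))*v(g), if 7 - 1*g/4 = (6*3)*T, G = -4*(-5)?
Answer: -782192/47069 ≈ -16.618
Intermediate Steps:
G = 20
g = 316 (g = 28 - 4*6*3*(-4) = 28 - 72*(-4) = 28 - 4*(-72) = 28 + 288 = 316)
v(L) = -248 (v(L) = -8 + (0 + 3)*(20*(-4)) = -8 + 3*(-80) = -8 - 240 = -248)
(55/389 + 27/(-363))*v(g) = (55/389 + 27/(-363))*(-248) = (55*(1/389) + 27*(-1/363))*(-248) = (55/389 - 9/121)*(-248) = (3154/47069)*(-248) = -782192/47069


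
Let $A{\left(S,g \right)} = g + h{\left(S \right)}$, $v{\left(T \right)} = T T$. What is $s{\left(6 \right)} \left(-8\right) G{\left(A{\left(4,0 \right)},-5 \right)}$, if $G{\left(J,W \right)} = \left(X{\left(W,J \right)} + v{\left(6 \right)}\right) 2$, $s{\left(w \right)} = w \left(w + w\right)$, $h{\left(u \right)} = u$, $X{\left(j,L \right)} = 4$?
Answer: $-46080$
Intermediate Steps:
$v{\left(T \right)} = T^{2}$
$A{\left(S,g \right)} = S + g$ ($A{\left(S,g \right)} = g + S = S + g$)
$s{\left(w \right)} = 2 w^{2}$ ($s{\left(w \right)} = w 2 w = 2 w^{2}$)
$G{\left(J,W \right)} = 80$ ($G{\left(J,W \right)} = \left(4 + 6^{2}\right) 2 = \left(4 + 36\right) 2 = 40 \cdot 2 = 80$)
$s{\left(6 \right)} \left(-8\right) G{\left(A{\left(4,0 \right)},-5 \right)} = 2 \cdot 6^{2} \left(-8\right) 80 = 2 \cdot 36 \left(-8\right) 80 = 72 \left(-8\right) 80 = \left(-576\right) 80 = -46080$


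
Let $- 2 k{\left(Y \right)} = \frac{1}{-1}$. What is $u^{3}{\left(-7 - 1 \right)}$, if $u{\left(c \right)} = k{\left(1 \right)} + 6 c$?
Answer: $- \frac{857375}{8} \approx -1.0717 \cdot 10^{5}$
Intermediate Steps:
$k{\left(Y \right)} = \frac{1}{2}$ ($k{\left(Y \right)} = - \frac{1}{2 \left(-1\right)} = \left(- \frac{1}{2}\right) \left(-1\right) = \frac{1}{2}$)
$u{\left(c \right)} = \frac{1}{2} + 6 c$
$u^{3}{\left(-7 - 1 \right)} = \left(\frac{1}{2} + 6 \left(-7 - 1\right)\right)^{3} = \left(\frac{1}{2} + 6 \left(-8\right)\right)^{3} = \left(\frac{1}{2} - 48\right)^{3} = \left(- \frac{95}{2}\right)^{3} = - \frac{857375}{8}$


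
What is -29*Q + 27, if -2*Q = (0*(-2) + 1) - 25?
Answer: -321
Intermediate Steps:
Q = 12 (Q = -((0*(-2) + 1) - 25)/2 = -((0 + 1) - 25)/2 = -(1 - 25)/2 = -1/2*(-24) = 12)
-29*Q + 27 = -29*12 + 27 = -348 + 27 = -321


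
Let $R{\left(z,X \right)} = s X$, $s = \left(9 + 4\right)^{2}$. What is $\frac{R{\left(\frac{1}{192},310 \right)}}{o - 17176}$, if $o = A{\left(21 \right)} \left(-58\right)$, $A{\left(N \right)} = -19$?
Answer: $- \frac{26195}{8037} \approx -3.2593$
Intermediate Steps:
$s = 169$ ($s = 13^{2} = 169$)
$o = 1102$ ($o = \left(-19\right) \left(-58\right) = 1102$)
$R{\left(z,X \right)} = 169 X$
$\frac{R{\left(\frac{1}{192},310 \right)}}{o - 17176} = \frac{169 \cdot 310}{1102 - 17176} = \frac{52390}{1102 - 17176} = \frac{52390}{-16074} = 52390 \left(- \frac{1}{16074}\right) = - \frac{26195}{8037}$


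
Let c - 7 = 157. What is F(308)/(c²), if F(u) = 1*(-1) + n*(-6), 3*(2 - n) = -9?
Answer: -31/26896 ≈ -0.0011526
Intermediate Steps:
n = 5 (n = 2 - ⅓*(-9) = 2 + 3 = 5)
F(u) = -31 (F(u) = 1*(-1) + 5*(-6) = -1 - 30 = -31)
c = 164 (c = 7 + 157 = 164)
F(308)/(c²) = -31/(164²) = -31/26896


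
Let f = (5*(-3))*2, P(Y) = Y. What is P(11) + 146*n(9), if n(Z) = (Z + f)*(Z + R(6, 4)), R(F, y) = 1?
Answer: -30649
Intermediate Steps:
f = -30 (f = -15*2 = -30)
n(Z) = (1 + Z)*(-30 + Z) (n(Z) = (Z - 30)*(Z + 1) = (-30 + Z)*(1 + Z) = (1 + Z)*(-30 + Z))
P(11) + 146*n(9) = 11 + 146*(-30 + 9**2 - 29*9) = 11 + 146*(-30 + 81 - 261) = 11 + 146*(-210) = 11 - 30660 = -30649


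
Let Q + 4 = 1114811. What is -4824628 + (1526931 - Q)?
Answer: -4412504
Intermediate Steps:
Q = 1114807 (Q = -4 + 1114811 = 1114807)
-4824628 + (1526931 - Q) = -4824628 + (1526931 - 1*1114807) = -4824628 + (1526931 - 1114807) = -4824628 + 412124 = -4412504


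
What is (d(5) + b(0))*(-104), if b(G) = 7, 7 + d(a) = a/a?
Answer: -104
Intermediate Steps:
d(a) = -6 (d(a) = -7 + a/a = -7 + 1 = -6)
(d(5) + b(0))*(-104) = (-6 + 7)*(-104) = 1*(-104) = -104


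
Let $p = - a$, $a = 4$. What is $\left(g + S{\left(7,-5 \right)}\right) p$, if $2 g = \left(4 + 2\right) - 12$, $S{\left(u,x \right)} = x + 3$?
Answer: $20$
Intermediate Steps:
$S{\left(u,x \right)} = 3 + x$
$p = -4$ ($p = \left(-1\right) 4 = -4$)
$g = -3$ ($g = \frac{\left(4 + 2\right) - 12}{2} = \frac{6 - 12}{2} = \frac{1}{2} \left(-6\right) = -3$)
$\left(g + S{\left(7,-5 \right)}\right) p = \left(-3 + \left(3 - 5\right)\right) \left(-4\right) = \left(-3 - 2\right) \left(-4\right) = \left(-5\right) \left(-4\right) = 20$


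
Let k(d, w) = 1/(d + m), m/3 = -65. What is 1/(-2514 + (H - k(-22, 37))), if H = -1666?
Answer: -217/907059 ≈ -0.00023923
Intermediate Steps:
m = -195 (m = 3*(-65) = -195)
k(d, w) = 1/(-195 + d) (k(d, w) = 1/(d - 195) = 1/(-195 + d))
1/(-2514 + (H - k(-22, 37))) = 1/(-2514 + (-1666 - 1/(-195 - 22))) = 1/(-2514 + (-1666 - 1/(-217))) = 1/(-2514 + (-1666 - 1*(-1/217))) = 1/(-2514 + (-1666 + 1/217)) = 1/(-2514 - 361521/217) = 1/(-907059/217) = -217/907059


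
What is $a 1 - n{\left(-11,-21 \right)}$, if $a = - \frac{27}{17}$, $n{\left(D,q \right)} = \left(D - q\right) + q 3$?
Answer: $\frac{874}{17} \approx 51.412$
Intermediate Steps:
$n{\left(D,q \right)} = D + 2 q$ ($n{\left(D,q \right)} = \left(D - q\right) + 3 q = D + 2 q$)
$a = - \frac{27}{17}$ ($a = \left(-27\right) \frac{1}{17} = - \frac{27}{17} \approx -1.5882$)
$a 1 - n{\left(-11,-21 \right)} = \left(- \frac{27}{17}\right) 1 - \left(-11 + 2 \left(-21\right)\right) = - \frac{27}{17} - \left(-11 - 42\right) = - \frac{27}{17} - -53 = - \frac{27}{17} + 53 = \frac{874}{17}$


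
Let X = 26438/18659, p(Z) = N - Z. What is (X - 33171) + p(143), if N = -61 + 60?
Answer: -621598147/18659 ≈ -33314.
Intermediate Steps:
N = -1
p(Z) = -1 - Z
X = 26438/18659 (X = 26438*(1/18659) = 26438/18659 ≈ 1.4169)
(X - 33171) + p(143) = (26438/18659 - 33171) + (-1 - 1*143) = -618911251/18659 + (-1 - 143) = -618911251/18659 - 144 = -621598147/18659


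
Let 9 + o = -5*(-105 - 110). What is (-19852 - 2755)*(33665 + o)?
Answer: -785163717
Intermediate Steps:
o = 1066 (o = -9 - 5*(-105 - 110) = -9 - 5*(-215) = -9 + 1075 = 1066)
(-19852 - 2755)*(33665 + o) = (-19852 - 2755)*(33665 + 1066) = -22607*34731 = -785163717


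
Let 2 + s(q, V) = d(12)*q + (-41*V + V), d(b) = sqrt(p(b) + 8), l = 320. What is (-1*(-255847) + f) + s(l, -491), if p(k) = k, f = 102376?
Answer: 377861 + 640*sqrt(5) ≈ 3.7929e+5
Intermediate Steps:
d(b) = sqrt(8 + b) (d(b) = sqrt(b + 8) = sqrt(8 + b))
s(q, V) = -2 - 40*V + 2*q*sqrt(5) (s(q, V) = -2 + (sqrt(8 + 12)*q + (-41*V + V)) = -2 + (sqrt(20)*q - 40*V) = -2 + ((2*sqrt(5))*q - 40*V) = -2 + (2*q*sqrt(5) - 40*V) = -2 + (-40*V + 2*q*sqrt(5)) = -2 - 40*V + 2*q*sqrt(5))
(-1*(-255847) + f) + s(l, -491) = (-1*(-255847) + 102376) + (-2 - 40*(-491) + 2*320*sqrt(5)) = (255847 + 102376) + (-2 + 19640 + 640*sqrt(5)) = 358223 + (19638 + 640*sqrt(5)) = 377861 + 640*sqrt(5)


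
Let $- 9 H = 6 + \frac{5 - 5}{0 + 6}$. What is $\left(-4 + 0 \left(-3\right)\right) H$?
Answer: $\frac{8}{3} \approx 2.6667$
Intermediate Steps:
$H = - \frac{2}{3}$ ($H = - \frac{6 + \frac{5 - 5}{0 + 6}}{9} = - \frac{6 + \frac{0}{6}}{9} = - \frac{6 + 0 \cdot \frac{1}{6}}{9} = - \frac{6 + 0}{9} = \left(- \frac{1}{9}\right) 6 = - \frac{2}{3} \approx -0.66667$)
$\left(-4 + 0 \left(-3\right)\right) H = \left(-4 + 0 \left(-3\right)\right) \left(- \frac{2}{3}\right) = \left(-4 + 0\right) \left(- \frac{2}{3}\right) = \left(-4\right) \left(- \frac{2}{3}\right) = \frac{8}{3}$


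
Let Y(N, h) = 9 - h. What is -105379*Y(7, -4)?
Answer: -1369927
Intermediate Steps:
-105379*Y(7, -4) = -105379*(9 - 1*(-4)) = -105379*(9 + 4) = -105379*13 = -1369927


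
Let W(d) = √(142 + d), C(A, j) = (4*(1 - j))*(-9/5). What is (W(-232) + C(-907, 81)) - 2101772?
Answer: -2101196 + 3*I*√10 ≈ -2.1012e+6 + 9.4868*I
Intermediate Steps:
C(A, j) = -36/5 + 36*j/5 (C(A, j) = (4 - 4*j)*(-9*⅕) = (4 - 4*j)*(-9/5) = -36/5 + 36*j/5)
(W(-232) + C(-907, 81)) - 2101772 = (√(142 - 232) + (-36/5 + (36/5)*81)) - 2101772 = (√(-90) + (-36/5 + 2916/5)) - 2101772 = (3*I*√10 + 576) - 2101772 = (576 + 3*I*√10) - 2101772 = -2101196 + 3*I*√10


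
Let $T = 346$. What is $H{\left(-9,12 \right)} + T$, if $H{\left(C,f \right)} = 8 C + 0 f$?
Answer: $274$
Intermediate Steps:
$H{\left(C,f \right)} = 8 C$ ($H{\left(C,f \right)} = 8 C + 0 = 8 C$)
$H{\left(-9,12 \right)} + T = 8 \left(-9\right) + 346 = -72 + 346 = 274$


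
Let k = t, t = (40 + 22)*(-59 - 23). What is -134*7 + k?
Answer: -6022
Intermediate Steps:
t = -5084 (t = 62*(-82) = -5084)
k = -5084
-134*7 + k = -134*7 - 5084 = -938 - 5084 = -6022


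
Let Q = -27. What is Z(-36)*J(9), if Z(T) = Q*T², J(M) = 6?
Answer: -209952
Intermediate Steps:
Z(T) = -27*T²
Z(-36)*J(9) = -27*(-36)²*6 = -27*1296*6 = -34992*6 = -209952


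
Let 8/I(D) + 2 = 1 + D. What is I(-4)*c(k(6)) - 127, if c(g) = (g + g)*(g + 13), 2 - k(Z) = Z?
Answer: -59/5 ≈ -11.800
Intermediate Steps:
I(D) = 8/(-1 + D) (I(D) = 8/(-2 + (1 + D)) = 8/(-1 + D))
k(Z) = 2 - Z
c(g) = 2*g*(13 + g) (c(g) = (2*g)*(13 + g) = 2*g*(13 + g))
I(-4)*c(k(6)) - 127 = (8/(-1 - 4))*(2*(2 - 1*6)*(13 + (2 - 1*6))) - 127 = (8/(-5))*(2*(2 - 6)*(13 + (2 - 6))) - 127 = (8*(-1/5))*(2*(-4)*(13 - 4)) - 127 = -16*(-4)*9/5 - 127 = -8/5*(-72) - 127 = 576/5 - 127 = -59/5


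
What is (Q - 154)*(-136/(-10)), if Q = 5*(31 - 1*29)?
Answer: -9792/5 ≈ -1958.4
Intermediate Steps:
Q = 10 (Q = 5*(31 - 29) = 5*2 = 10)
(Q - 154)*(-136/(-10)) = (10 - 154)*(-136/(-10)) = -(-19584)*(-1)/10 = -144*68/5 = -9792/5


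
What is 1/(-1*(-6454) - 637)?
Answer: 1/5817 ≈ 0.00017191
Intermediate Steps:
1/(-1*(-6454) - 637) = 1/(6454 - 637) = 1/5817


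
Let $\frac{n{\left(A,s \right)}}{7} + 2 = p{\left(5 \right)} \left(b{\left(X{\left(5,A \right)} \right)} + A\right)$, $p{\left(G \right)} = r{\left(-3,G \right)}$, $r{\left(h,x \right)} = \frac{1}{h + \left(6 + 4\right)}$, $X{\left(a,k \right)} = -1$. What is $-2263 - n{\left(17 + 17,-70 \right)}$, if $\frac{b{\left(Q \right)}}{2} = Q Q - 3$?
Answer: $-2279$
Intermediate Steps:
$r{\left(h,x \right)} = \frac{1}{10 + h}$ ($r{\left(h,x \right)} = \frac{1}{h + 10} = \frac{1}{10 + h}$)
$p{\left(G \right)} = \frac{1}{7}$ ($p{\left(G \right)} = \frac{1}{10 - 3} = \frac{1}{7}$)
$b{\left(Q \right)} = -6 + 2 Q^{2}$ ($b{\left(Q \right)} = 2 \left(Q Q - 3\right) = 2 \left(Q^{2} - 3\right) = 2 \left(-3 + Q^{2}\right) = -6 + 2 Q^{2}$)
$n{\left(A,s \right)} = -18 + A$ ($n{\left(A,s \right)} = -14 + 7 \frac{\left(-6 + 2 \left(-1\right)^{2}\right) + A}{7} = -14 + 7 \frac{\left(-6 + 2 \cdot 1\right) + A}{7} = -14 + 7 \frac{\left(-6 + 2\right) + A}{7} = -14 + 7 \frac{-4 + A}{7} = -14 + 7 \left(- \frac{4}{7} + \frac{A}{7}\right) = -14 + \left(-4 + A\right) = -18 + A$)
$-2263 - n{\left(17 + 17,-70 \right)} = -2263 - \left(-18 + \left(17 + 17\right)\right) = -2263 - \left(-18 + 34\right) = -2263 - 16 = -2279$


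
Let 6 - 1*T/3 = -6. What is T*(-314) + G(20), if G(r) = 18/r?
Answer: -113031/10 ≈ -11303.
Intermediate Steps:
T = 36 (T = 18 - 3*(-6) = 18 + 18 = 36)
T*(-314) + G(20) = 36*(-314) + 18/20 = -11304 + 18*(1/20) = -11304 + 9/10 = -113031/10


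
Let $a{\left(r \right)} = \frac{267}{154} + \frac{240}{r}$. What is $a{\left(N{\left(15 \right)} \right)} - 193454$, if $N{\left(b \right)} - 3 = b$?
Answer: $- \frac{89368787}{462} \approx -1.9344 \cdot 10^{5}$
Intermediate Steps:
$N{\left(b \right)} = 3 + b$
$a{\left(r \right)} = \frac{267}{154} + \frac{240}{r}$ ($a{\left(r \right)} = 267 \cdot \frac{1}{154} + \frac{240}{r} = \frac{267}{154} + \frac{240}{r}$)
$a{\left(N{\left(15 \right)} \right)} - 193454 = \left(\frac{267}{154} + \frac{240}{3 + 15}\right) - 193454 = \left(\frac{267}{154} + \frac{240}{18}\right) - 193454 = \left(\frac{267}{154} + 240 \cdot \frac{1}{18}\right) - 193454 = \left(\frac{267}{154} + \frac{40}{3}\right) - 193454 = \frac{6961}{462} - 193454 = - \frac{89368787}{462}$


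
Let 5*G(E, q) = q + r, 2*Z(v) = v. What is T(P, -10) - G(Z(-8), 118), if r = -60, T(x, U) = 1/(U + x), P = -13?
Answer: -1339/115 ≈ -11.643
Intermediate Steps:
Z(v) = v/2
G(E, q) = -12 + q/5 (G(E, q) = (q - 60)/5 = (-60 + q)/5 = -12 + q/5)
T(P, -10) - G(Z(-8), 118) = 1/(-10 - 13) - (-12 + (⅕)*118) = 1/(-23) - (-12 + 118/5) = -1/23 - 1*58/5 = -1/23 - 58/5 = -1339/115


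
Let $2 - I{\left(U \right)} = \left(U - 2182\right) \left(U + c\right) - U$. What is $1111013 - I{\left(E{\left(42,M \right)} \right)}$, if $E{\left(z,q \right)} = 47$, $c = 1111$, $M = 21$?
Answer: $-1361366$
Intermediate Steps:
$I{\left(U \right)} = 2 + U - \left(-2182 + U\right) \left(1111 + U\right)$ ($I{\left(U \right)} = 2 - \left(\left(U - 2182\right) \left(U + 1111\right) - U\right) = 2 - \left(\left(-2182 + U\right) \left(1111 + U\right) - U\right) = 2 - \left(- U + \left(-2182 + U\right) \left(1111 + U\right)\right) = 2 + \left(U - \left(-2182 + U\right) \left(1111 + U\right)\right) = 2 + U - \left(-2182 + U\right) \left(1111 + U\right)$)
$1111013 - I{\left(E{\left(42,M \right)} \right)} = 1111013 - \left(2424204 - 47^{2} + 1072 \cdot 47\right) = 1111013 - \left(2424204 - 2209 + 50384\right) = 1111013 - 2472379 = -1361366$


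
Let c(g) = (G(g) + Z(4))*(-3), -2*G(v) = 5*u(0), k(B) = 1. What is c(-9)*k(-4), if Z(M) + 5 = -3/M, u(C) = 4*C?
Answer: 69/4 ≈ 17.250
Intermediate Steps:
G(v) = 0 (G(v) = -5*4*0/2 = -5*0/2 = -½*0 = 0)
Z(M) = -5 - 3/M
c(g) = 69/4 (c(g) = (0 + (-5 - 3/4))*(-3) = (0 + (-5 - 3*¼))*(-3) = (0 + (-5 - ¾))*(-3) = (0 - 23/4)*(-3) = -23/4*(-3) = 69/4)
c(-9)*k(-4) = (69/4)*1 = 69/4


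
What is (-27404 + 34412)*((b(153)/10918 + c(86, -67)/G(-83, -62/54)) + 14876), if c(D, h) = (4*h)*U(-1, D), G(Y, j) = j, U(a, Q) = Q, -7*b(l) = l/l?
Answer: 290144874433584/1184603 ≈ 2.4493e+8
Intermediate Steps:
b(l) = -⅐ (b(l) = -l/(7*l) = -⅐*1 = -⅐)
c(D, h) = 4*D*h (c(D, h) = (4*h)*D = 4*D*h)
(-27404 + 34412)*((b(153)/10918 + c(86, -67)/G(-83, -62/54)) + 14876) = (-27404 + 34412)*((-⅐/10918 + (4*86*(-67))/((-62/54))) + 14876) = 7008*((-⅐*1/10918 - 23048/((-62*1/54))) + 14876) = 7008*((-1/76426 - 23048/(-31/27)) + 14876) = 7008*((-1/76426 - 23048*(-27/31)) + 14876) = 7008*((-1/76426 + 622296/31) + 14876) = 7008*(47559594065/2369206 + 14876) = 7008*(82803902521/2369206) = 290144874433584/1184603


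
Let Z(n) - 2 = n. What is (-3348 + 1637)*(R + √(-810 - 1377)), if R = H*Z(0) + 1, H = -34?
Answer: 114637 - 46197*I*√3 ≈ 1.1464e+5 - 80016.0*I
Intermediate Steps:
Z(n) = 2 + n
R = -67 (R = -34*(2 + 0) + 1 = -34*2 + 1 = -68 + 1 = -67)
(-3348 + 1637)*(R + √(-810 - 1377)) = (-3348 + 1637)*(-67 + √(-810 - 1377)) = -1711*(-67 + √(-2187)) = -1711*(-67 + 27*I*√3) = 114637 - 46197*I*√3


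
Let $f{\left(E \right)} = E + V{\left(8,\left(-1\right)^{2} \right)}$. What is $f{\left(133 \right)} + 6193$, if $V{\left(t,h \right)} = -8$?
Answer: $6318$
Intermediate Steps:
$f{\left(E \right)} = -8 + E$ ($f{\left(E \right)} = E - 8 = -8 + E$)
$f{\left(133 \right)} + 6193 = \left(-8 + 133\right) + 6193 = 125 + 6193 = 6318$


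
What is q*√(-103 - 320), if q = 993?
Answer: 2979*I*√47 ≈ 20423.0*I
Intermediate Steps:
q*√(-103 - 320) = 993*√(-103 - 320) = 993*√(-423) = 993*(3*I*√47) = 2979*I*√47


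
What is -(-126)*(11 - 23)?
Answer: -1512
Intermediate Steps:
-(-126)*(11 - 23) = -(-126)*(-12) = -1*1512 = -1512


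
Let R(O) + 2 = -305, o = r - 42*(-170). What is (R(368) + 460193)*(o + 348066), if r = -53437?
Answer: 138779338334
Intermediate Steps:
o = -46297 (o = -53437 - 42*(-170) = -53437 - 1*(-7140) = -53437 + 7140 = -46297)
R(O) = -307 (R(O) = -2 - 305 = -307)
(R(368) + 460193)*(o + 348066) = (-307 + 460193)*(-46297 + 348066) = 459886*301769 = 138779338334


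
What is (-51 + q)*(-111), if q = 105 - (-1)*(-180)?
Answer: 13986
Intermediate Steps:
q = -75 (q = 105 - 1*180 = 105 - 180 = -75)
(-51 + q)*(-111) = (-51 - 75)*(-111) = -126*(-111) = 13986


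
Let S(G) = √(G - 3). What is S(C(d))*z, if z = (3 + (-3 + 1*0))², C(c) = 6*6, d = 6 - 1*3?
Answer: 0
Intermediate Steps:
d = 3 (d = 6 - 3 = 3)
C(c) = 36
S(G) = √(-3 + G)
z = 0 (z = (3 + (-3 + 0))² = (3 - 3)² = 0² = 0)
S(C(d))*z = √(-3 + 36)*0 = √33*0 = 0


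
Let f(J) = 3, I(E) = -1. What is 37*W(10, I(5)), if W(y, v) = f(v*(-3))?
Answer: 111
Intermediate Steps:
W(y, v) = 3
37*W(10, I(5)) = 37*3 = 111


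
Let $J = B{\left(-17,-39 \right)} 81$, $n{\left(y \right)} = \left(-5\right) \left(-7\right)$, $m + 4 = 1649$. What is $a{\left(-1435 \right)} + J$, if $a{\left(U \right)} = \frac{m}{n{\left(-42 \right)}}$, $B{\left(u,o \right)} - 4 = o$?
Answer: $-2788$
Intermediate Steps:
$m = 1645$ ($m = -4 + 1649 = 1645$)
$n{\left(y \right)} = 35$
$B{\left(u,o \right)} = 4 + o$
$a{\left(U \right)} = 47$ ($a{\left(U \right)} = \frac{1645}{35} = 1645 \cdot \frac{1}{35} = 47$)
$J = -2835$ ($J = \left(4 - 39\right) 81 = \left(-35\right) 81 = -2835$)
$a{\left(-1435 \right)} + J = 47 - 2835 = -2788$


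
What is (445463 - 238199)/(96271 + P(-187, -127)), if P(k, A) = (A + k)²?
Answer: 207264/194867 ≈ 1.0636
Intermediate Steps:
(445463 - 238199)/(96271 + P(-187, -127)) = (445463 - 238199)/(96271 + (-127 - 187)²) = 207264/(96271 + (-314)²) = 207264/(96271 + 98596) = 207264/194867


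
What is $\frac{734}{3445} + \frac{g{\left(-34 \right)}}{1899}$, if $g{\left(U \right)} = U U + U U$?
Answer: $\frac{9358706}{6542055} \approx 1.4305$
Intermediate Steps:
$g{\left(U \right)} = 2 U^{2}$ ($g{\left(U \right)} = U^{2} + U^{2} = 2 U^{2}$)
$\frac{734}{3445} + \frac{g{\left(-34 \right)}}{1899} = \frac{734}{3445} + \frac{2 \left(-34\right)^{2}}{1899} = 734 \cdot \frac{1}{3445} + 2 \cdot 1156 \cdot \frac{1}{1899} = \frac{734}{3445} + 2312 \cdot \frac{1}{1899} = \frac{734}{3445} + \frac{2312}{1899} = \frac{9358706}{6542055}$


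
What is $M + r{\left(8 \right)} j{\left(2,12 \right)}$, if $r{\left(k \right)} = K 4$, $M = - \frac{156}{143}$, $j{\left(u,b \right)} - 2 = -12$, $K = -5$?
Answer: $\frac{2188}{11} \approx 198.91$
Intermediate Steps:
$j{\left(u,b \right)} = -10$ ($j{\left(u,b \right)} = 2 - 12 = -10$)
$M = - \frac{12}{11}$ ($M = \left(-156\right) \frac{1}{143} = - \frac{12}{11} \approx -1.0909$)
$r{\left(k \right)} = -20$ ($r{\left(k \right)} = \left(-5\right) 4 = -20$)
$M + r{\left(8 \right)} j{\left(2,12 \right)} = - \frac{12}{11} - -200 = - \frac{12}{11} + 200 = \frac{2188}{11}$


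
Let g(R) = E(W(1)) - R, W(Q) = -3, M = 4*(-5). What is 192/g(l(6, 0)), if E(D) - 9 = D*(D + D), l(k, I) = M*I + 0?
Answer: 64/9 ≈ 7.1111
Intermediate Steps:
M = -20
l(k, I) = -20*I (l(k, I) = -20*I + 0 = -20*I)
E(D) = 9 + 2*D² (E(D) = 9 + D*(D + D) = 9 + D*(2*D) = 9 + 2*D²)
g(R) = 27 - R (g(R) = (9 + 2*(-3)²) - R = (9 + 2*9) - R = (9 + 18) - R = 27 - R)
192/g(l(6, 0)) = 192/(27 - (-20)*0) = 192/(27 - 1*0) = 192/(27 + 0) = 192/27 = 192*(1/27) = 64/9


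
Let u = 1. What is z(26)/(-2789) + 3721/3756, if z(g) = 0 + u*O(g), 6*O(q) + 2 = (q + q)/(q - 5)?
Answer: 217928989/219985164 ≈ 0.99065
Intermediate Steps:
O(q) = -⅓ + q/(3*(-5 + q)) (O(q) = -⅓ + ((q + q)/(q - 5))/6 = -⅓ + ((2*q)/(-5 + q))/6 = -⅓ + (2*q/(-5 + q))/6 = -⅓ + q/(3*(-5 + q)))
z(g) = 5/(3*(-5 + g)) (z(g) = 0 + 1*(5/(3*(-5 + g))) = 0 + 5/(3*(-5 + g)) = 5/(3*(-5 + g)))
z(26)/(-2789) + 3721/3756 = (5/(3*(-5 + 26)))/(-2789) + 3721/3756 = ((5/3)/21)*(-1/2789) + 3721*(1/3756) = ((5/3)*(1/21))*(-1/2789) + 3721/3756 = (5/63)*(-1/2789) + 3721/3756 = -5/175707 + 3721/3756 = 217928989/219985164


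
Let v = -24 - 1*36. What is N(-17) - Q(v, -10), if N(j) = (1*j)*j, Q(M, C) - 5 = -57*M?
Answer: -3136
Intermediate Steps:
v = -60 (v = -24 - 36 = -60)
Q(M, C) = 5 - 57*M
N(j) = j² (N(j) = j*j = j²)
N(-17) - Q(v, -10) = (-17)² - (5 - 57*(-60)) = 289 - (5 + 3420) = 289 - 1*3425 = 289 - 3425 = -3136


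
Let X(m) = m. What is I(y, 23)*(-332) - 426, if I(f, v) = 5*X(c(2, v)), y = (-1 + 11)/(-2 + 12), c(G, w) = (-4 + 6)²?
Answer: -7066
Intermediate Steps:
c(G, w) = 4 (c(G, w) = 2² = 4)
y = 1 (y = 10/10 = 10*(⅒) = 1)
I(f, v) = 20 (I(f, v) = 5*4 = 20)
I(y, 23)*(-332) - 426 = 20*(-332) - 426 = -6640 - 426 = -7066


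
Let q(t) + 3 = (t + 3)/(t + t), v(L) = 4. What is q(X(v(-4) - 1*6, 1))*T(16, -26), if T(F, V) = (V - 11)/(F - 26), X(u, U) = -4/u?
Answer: -259/40 ≈ -6.4750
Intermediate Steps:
T(F, V) = (-11 + V)/(-26 + F)
q(t) = -3 + (3 + t)/(2*t) (q(t) = -3 + (t + 3)/(t + t) = -3 + (3 + t)/((2*t)) = -3 + (3 + t)*(1/(2*t)) = -3 + (3 + t)/(2*t))
q(X(v(-4) - 1*6, 1))*T(16, -26) = ((3 - (-20)/(4 - 1*6))/(2*((-4/(4 - 1*6)))))*((-11 - 26)/(-26 + 16)) = ((3 - (-20)/(4 - 6))/(2*((-4/(4 - 6)))))*(-37/(-10)) = ((3 - (-20)/(-2))/(2*((-4/(-2)))))*(-⅒*(-37)) = ((3 - (-20)*(-1)/2)/(2*((-4*(-½)))))*(37/10) = ((½)*(3 - 5*2)/2)*(37/10) = ((½)*(½)*(3 - 10))*(37/10) = ((½)*(½)*(-7))*(37/10) = -7/4*37/10 = -259/40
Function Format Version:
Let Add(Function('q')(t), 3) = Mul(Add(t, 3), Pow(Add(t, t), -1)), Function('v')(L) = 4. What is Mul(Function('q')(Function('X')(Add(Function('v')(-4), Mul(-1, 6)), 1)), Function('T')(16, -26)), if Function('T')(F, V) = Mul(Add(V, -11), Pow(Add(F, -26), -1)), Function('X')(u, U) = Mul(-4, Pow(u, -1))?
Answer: Rational(-259, 40) ≈ -6.4750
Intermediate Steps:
Function('T')(F, V) = Mul(Pow(Add(-26, F), -1), Add(-11, V)) (Function('T')(F, V) = Mul(Add(-11, V), Pow(Add(-26, F), -1)) = Mul(Pow(Add(-26, F), -1), Add(-11, V)))
Function('q')(t) = Add(-3, Mul(Rational(1, 2), Pow(t, -1), Add(3, t))) (Function('q')(t) = Add(-3, Mul(Add(t, 3), Pow(Add(t, t), -1))) = Add(-3, Mul(Add(3, t), Pow(Mul(2, t), -1))) = Add(-3, Mul(Add(3, t), Mul(Rational(1, 2), Pow(t, -1)))) = Add(-3, Mul(Rational(1, 2), Pow(t, -1), Add(3, t))))
Mul(Function('q')(Function('X')(Add(Function('v')(-4), Mul(-1, 6)), 1)), Function('T')(16, -26)) = Mul(Mul(Rational(1, 2), Pow(Mul(-4, Pow(Add(4, Mul(-1, 6)), -1)), -1), Add(3, Mul(-5, Mul(-4, Pow(Add(4, Mul(-1, 6)), -1))))), Mul(Pow(Add(-26, 16), -1), Add(-11, -26))) = Mul(Mul(Rational(1, 2), Pow(Mul(-4, Pow(Add(4, -6), -1)), -1), Add(3, Mul(-5, Mul(-4, Pow(Add(4, -6), -1))))), Mul(Pow(-10, -1), -37)) = Mul(Mul(Rational(1, 2), Pow(Mul(-4, Pow(-2, -1)), -1), Add(3, Mul(-5, Mul(-4, Pow(-2, -1))))), Mul(Rational(-1, 10), -37)) = Mul(Mul(Rational(1, 2), Pow(Mul(-4, Rational(-1, 2)), -1), Add(3, Mul(-5, Mul(-4, Rational(-1, 2))))), Rational(37, 10)) = Mul(Mul(Rational(1, 2), Pow(2, -1), Add(3, Mul(-5, 2))), Rational(37, 10)) = Mul(Mul(Rational(1, 2), Rational(1, 2), Add(3, -10)), Rational(37, 10)) = Mul(Mul(Rational(1, 2), Rational(1, 2), -7), Rational(37, 10)) = Mul(Rational(-7, 4), Rational(37, 10)) = Rational(-259, 40)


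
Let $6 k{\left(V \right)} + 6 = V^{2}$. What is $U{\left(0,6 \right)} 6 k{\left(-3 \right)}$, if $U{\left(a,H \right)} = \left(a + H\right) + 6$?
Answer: $36$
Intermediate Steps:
$k{\left(V \right)} = -1 + \frac{V^{2}}{6}$
$U{\left(a,H \right)} = 6 + H + a$ ($U{\left(a,H \right)} = \left(H + a\right) + 6 = 6 + H + a$)
$U{\left(0,6 \right)} 6 k{\left(-3 \right)} = \left(6 + 6 + 0\right) 6 \left(-1 + \frac{\left(-3\right)^{2}}{6}\right) = 12 \cdot 6 \left(-1 + \frac{1}{6} \cdot 9\right) = 72 \left(-1 + \frac{3}{2}\right) = 72 \cdot \frac{1}{2} = 36$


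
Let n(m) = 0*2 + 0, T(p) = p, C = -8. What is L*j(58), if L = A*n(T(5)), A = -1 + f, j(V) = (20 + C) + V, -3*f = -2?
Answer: 0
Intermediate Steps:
f = 2/3 (f = -1/3*(-2) = 2/3 ≈ 0.66667)
n(m) = 0 (n(m) = 0 + 0 = 0)
j(V) = 12 + V (j(V) = (20 - 8) + V = 12 + V)
A = -1/3 (A = -1 + 2/3 = -1/3 ≈ -0.33333)
L = 0 (L = -1/3*0 = 0)
L*j(58) = 0*(12 + 58) = 0*70 = 0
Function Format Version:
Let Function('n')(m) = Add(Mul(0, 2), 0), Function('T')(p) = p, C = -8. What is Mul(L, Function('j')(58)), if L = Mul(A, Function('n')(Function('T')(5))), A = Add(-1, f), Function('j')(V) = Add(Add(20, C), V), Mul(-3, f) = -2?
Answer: 0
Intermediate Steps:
f = Rational(2, 3) (f = Mul(Rational(-1, 3), -2) = Rational(2, 3) ≈ 0.66667)
Function('n')(m) = 0 (Function('n')(m) = Add(0, 0) = 0)
Function('j')(V) = Add(12, V) (Function('j')(V) = Add(Add(20, -8), V) = Add(12, V))
A = Rational(-1, 3) (A = Add(-1, Rational(2, 3)) = Rational(-1, 3) ≈ -0.33333)
L = 0 (L = Mul(Rational(-1, 3), 0) = 0)
Mul(L, Function('j')(58)) = Mul(0, Add(12, 58)) = Mul(0, 70) = 0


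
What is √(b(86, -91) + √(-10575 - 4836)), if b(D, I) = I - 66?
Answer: √(-157 + I*√15411) ≈ 4.6449 + 13.363*I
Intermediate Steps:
b(D, I) = -66 + I
√(b(86, -91) + √(-10575 - 4836)) = √((-66 - 91) + √(-10575 - 4836)) = √(-157 + √(-15411)) = √(-157 + I*√15411)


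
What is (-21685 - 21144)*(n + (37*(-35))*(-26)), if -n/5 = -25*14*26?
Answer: -3390771930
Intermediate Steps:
n = 45500 (n = -5*(-25*14)*26 = -(-1750)*26 = -5*(-9100) = 45500)
(-21685 - 21144)*(n + (37*(-35))*(-26)) = (-21685 - 21144)*(45500 + (37*(-35))*(-26)) = -42829*(45500 - 1295*(-26)) = -42829*(45500 + 33670) = -42829*79170 = -3390771930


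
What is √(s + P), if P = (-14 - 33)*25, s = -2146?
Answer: 9*I*√41 ≈ 57.628*I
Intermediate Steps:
P = -1175 (P = -47*25 = -1175)
√(s + P) = √(-2146 - 1175) = √(-3321) = 9*I*√41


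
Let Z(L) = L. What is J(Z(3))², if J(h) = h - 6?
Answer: 9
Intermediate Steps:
J(h) = -6 + h
J(Z(3))² = (-6 + 3)² = (-3)² = 9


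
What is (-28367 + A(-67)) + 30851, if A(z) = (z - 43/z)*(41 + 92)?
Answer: -424890/67 ≈ -6341.6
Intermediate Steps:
A(z) = -5719/z + 133*z (A(z) = (z - 43/z)*133 = -5719/z + 133*z)
(-28367 + A(-67)) + 30851 = (-28367 + (-5719/(-67) + 133*(-67))) + 30851 = (-28367 + (-5719*(-1/67) - 8911)) + 30851 = (-28367 + (5719/67 - 8911)) + 30851 = (-28367 - 591318/67) + 30851 = -2491907/67 + 30851 = -424890/67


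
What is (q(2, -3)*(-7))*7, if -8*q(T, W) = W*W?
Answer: 441/8 ≈ 55.125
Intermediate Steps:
q(T, W) = -W²/8 (q(T, W) = -W*W/8 = -W²/8)
(q(2, -3)*(-7))*7 = (-⅛*(-3)²*(-7))*7 = (-⅛*9*(-7))*7 = -9/8*(-7)*7 = (63/8)*7 = 441/8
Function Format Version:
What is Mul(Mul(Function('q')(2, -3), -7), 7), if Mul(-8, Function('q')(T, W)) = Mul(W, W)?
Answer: Rational(441, 8) ≈ 55.125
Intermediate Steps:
Function('q')(T, W) = Mul(Rational(-1, 8), Pow(W, 2)) (Function('q')(T, W) = Mul(Rational(-1, 8), Mul(W, W)) = Mul(Rational(-1, 8), Pow(W, 2)))
Mul(Mul(Function('q')(2, -3), -7), 7) = Mul(Mul(Mul(Rational(-1, 8), Pow(-3, 2)), -7), 7) = Mul(Mul(Mul(Rational(-1, 8), 9), -7), 7) = Mul(Mul(Rational(-9, 8), -7), 7) = Mul(Rational(63, 8), 7) = Rational(441, 8)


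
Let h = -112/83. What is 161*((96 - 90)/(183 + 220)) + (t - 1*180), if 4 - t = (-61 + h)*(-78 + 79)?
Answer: -3721321/33449 ≈ -111.25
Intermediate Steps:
h = -112/83 (h = -112*1/83 = -112/83 ≈ -1.3494)
t = 5507/83 (t = 4 - (-61 - 112/83)*(-78 + 79) = 4 - (-5175)/83 = 4 - 1*(-5175/83) = 4 + 5175/83 = 5507/83 ≈ 66.349)
161*((96 - 90)/(183 + 220)) + (t - 1*180) = 161*((96 - 90)/(183 + 220)) + (5507/83 - 1*180) = 161*(6/403) + (5507/83 - 180) = 161*(6*(1/403)) - 9433/83 = 161*(6/403) - 9433/83 = 966/403 - 9433/83 = -3721321/33449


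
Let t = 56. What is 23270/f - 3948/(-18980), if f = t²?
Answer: 56755691/7440160 ≈ 7.6283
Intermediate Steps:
f = 3136 (f = 56² = 3136)
23270/f - 3948/(-18980) = 23270/3136 - 3948/(-18980) = 23270*(1/3136) - 3948*(-1/18980) = 11635/1568 + 987/4745 = 56755691/7440160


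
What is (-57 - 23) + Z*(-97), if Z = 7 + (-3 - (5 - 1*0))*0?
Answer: -759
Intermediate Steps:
Z = 7 (Z = 7 + (-3 - (5 + 0))*0 = 7 + (-3 - 1*5)*0 = 7 + (-3 - 5)*0 = 7 - 8*0 = 7 + 0 = 7)
(-57 - 23) + Z*(-97) = (-57 - 23) + 7*(-97) = -80 - 679 = -759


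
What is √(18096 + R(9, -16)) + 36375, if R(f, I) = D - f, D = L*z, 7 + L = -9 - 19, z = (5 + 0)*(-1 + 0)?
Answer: 36375 + √18262 ≈ 36510.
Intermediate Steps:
z = -5 (z = 5*(-1) = -5)
L = -35 (L = -7 + (-9 - 19) = -7 - 28 = -35)
D = 175 (D = -35*(-5) = 175)
R(f, I) = 175 - f
√(18096 + R(9, -16)) + 36375 = √(18096 + (175 - 1*9)) + 36375 = √(18096 + (175 - 9)) + 36375 = √(18096 + 166) + 36375 = √18262 + 36375 = 36375 + √18262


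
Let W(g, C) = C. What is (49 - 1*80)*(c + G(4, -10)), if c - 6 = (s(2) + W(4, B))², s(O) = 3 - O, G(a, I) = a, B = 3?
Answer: -806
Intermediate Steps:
c = 22 (c = 6 + ((3 - 1*2) + 3)² = 6 + ((3 - 2) + 3)² = 6 + (1 + 3)² = 6 + 4² = 6 + 16 = 22)
(49 - 1*80)*(c + G(4, -10)) = (49 - 1*80)*(22 + 4) = (49 - 80)*26 = -31*26 = -806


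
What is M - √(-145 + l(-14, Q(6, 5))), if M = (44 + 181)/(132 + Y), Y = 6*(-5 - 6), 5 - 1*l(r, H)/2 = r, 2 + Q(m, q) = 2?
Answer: 75/22 - I*√107 ≈ 3.4091 - 10.344*I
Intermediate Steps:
Q(m, q) = 0 (Q(m, q) = -2 + 2 = 0)
l(r, H) = 10 - 2*r
Y = -66 (Y = 6*(-11) = -66)
M = 75/22 (M = (44 + 181)/(132 - 66) = 225/66 = 225*(1/66) = 75/22 ≈ 3.4091)
M - √(-145 + l(-14, Q(6, 5))) = 75/22 - √(-145 + (10 - 2*(-14))) = 75/22 - √(-145 + (10 + 28)) = 75/22 - √(-145 + 38) = 75/22 - √(-107) = 75/22 - I*√107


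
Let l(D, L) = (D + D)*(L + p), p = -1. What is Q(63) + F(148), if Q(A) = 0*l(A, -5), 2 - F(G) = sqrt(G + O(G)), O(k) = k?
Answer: 2 - 2*sqrt(74) ≈ -15.205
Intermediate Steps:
l(D, L) = 2*D*(-1 + L) (l(D, L) = (D + D)*(L - 1) = (2*D)*(-1 + L) = 2*D*(-1 + L))
F(G) = 2 - sqrt(2)*sqrt(G) (F(G) = 2 - sqrt(G + G) = 2 - sqrt(2*G) = 2 - sqrt(2)*sqrt(G))
Q(A) = 0 (Q(A) = 0*(2*A*(-1 - 5)) = 0*(2*A*(-6)) = 0*(-12*A) = 0)
Q(63) + F(148) = 0 + (2 - sqrt(2)*sqrt(148)) = 0 + (2 - sqrt(2)*2*sqrt(37)) = 0 + (2 - 2*sqrt(74)) = 2 - 2*sqrt(74)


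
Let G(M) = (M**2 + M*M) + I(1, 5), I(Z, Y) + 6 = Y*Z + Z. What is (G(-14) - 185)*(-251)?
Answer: -51957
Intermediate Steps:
I(Z, Y) = -6 + Z + Y*Z (I(Z, Y) = -6 + (Y*Z + Z) = -6 + (Z + Y*Z) = -6 + Z + Y*Z)
G(M) = 2*M**2 (G(M) = (M**2 + M*M) + (-6 + 1 + 5*1) = (M**2 + M**2) + (-6 + 1 + 5) = 2*M**2 + 0 = 2*M**2)
(G(-14) - 185)*(-251) = (2*(-14)**2 - 185)*(-251) = (2*196 - 185)*(-251) = (392 - 185)*(-251) = 207*(-251) = -51957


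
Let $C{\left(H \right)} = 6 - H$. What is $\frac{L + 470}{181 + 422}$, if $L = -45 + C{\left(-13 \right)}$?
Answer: $\frac{148}{201} \approx 0.73632$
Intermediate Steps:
$L = -26$ ($L = -45 + \left(6 - -13\right) = -45 + \left(6 + 13\right) = -45 + 19 = -26$)
$\frac{L + 470}{181 + 422} = \frac{-26 + 470}{181 + 422} = \frac{444}{603} = 444 \cdot \frac{1}{603} = \frac{148}{201}$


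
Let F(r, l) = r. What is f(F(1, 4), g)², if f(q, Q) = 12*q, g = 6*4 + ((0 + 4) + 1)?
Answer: 144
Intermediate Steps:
g = 29 (g = 24 + (4 + 1) = 24 + 5 = 29)
f(F(1, 4), g)² = (12*1)² = 12² = 144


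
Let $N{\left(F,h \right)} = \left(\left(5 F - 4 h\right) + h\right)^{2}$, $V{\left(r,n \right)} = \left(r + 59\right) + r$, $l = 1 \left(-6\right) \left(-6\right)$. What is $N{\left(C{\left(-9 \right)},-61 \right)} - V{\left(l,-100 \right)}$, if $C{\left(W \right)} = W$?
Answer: $18913$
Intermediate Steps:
$l = 36$ ($l = \left(-6\right) \left(-6\right) = 36$)
$V{\left(r,n \right)} = 59 + 2 r$ ($V{\left(r,n \right)} = \left(59 + r\right) + r = 59 + 2 r$)
$N{\left(F,h \right)} = \left(- 3 h + 5 F\right)^{2}$ ($N{\left(F,h \right)} = \left(\left(- 4 h + 5 F\right) + h\right)^{2} = \left(- 3 h + 5 F\right)^{2}$)
$N{\left(C{\left(-9 \right)},-61 \right)} - V{\left(l,-100 \right)} = \left(\left(-3\right) \left(-61\right) + 5 \left(-9\right)\right)^{2} - \left(59 + 2 \cdot 36\right) = \left(183 - 45\right)^{2} - \left(59 + 72\right) = 138^{2} - 131 = 19044 - 131 = 18913$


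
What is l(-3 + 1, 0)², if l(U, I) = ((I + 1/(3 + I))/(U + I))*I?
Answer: 0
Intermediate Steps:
l(U, I) = I*(I + 1/(3 + I))/(I + U) (l(U, I) = ((I + 1/(3 + I))/(I + U))*I = I*(I + 1/(3 + I))/(I + U))
l(-3 + 1, 0)² = (0*(1 + 0² + 3*0)/(0² + 3*0 + 3*(-3 + 1) + 0*(-3 + 1)))² = (0*(1 + 0 + 0)/(0 + 0 + 3*(-2) + 0*(-2)))² = (0*1/(0 + 0 - 6 + 0))² = (0*1/(-6))² = (0*(-⅙)*1)² = 0² = 0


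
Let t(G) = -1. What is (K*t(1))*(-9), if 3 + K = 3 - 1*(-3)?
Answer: 27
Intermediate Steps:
K = 3 (K = -3 + (3 - 1*(-3)) = -3 + (3 + 3) = -3 + 6 = 3)
(K*t(1))*(-9) = (3*(-1))*(-9) = -3*(-9) = 27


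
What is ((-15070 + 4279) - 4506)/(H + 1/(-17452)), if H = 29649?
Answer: -266963244/517434347 ≈ -0.51594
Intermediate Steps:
((-15070 + 4279) - 4506)/(H + 1/(-17452)) = ((-15070 + 4279) - 4506)/(29649 + 1/(-17452)) = (-10791 - 4506)/(29649 - 1/17452) = -15297/517434347/17452 = -15297*17452/517434347 = -266963244/517434347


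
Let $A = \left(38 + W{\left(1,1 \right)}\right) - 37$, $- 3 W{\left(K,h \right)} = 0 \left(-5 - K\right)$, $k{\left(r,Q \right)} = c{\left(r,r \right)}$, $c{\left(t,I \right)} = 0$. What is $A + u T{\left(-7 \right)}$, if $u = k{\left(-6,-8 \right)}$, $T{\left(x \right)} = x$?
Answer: $1$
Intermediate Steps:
$k{\left(r,Q \right)} = 0$
$u = 0$
$W{\left(K,h \right)} = 0$ ($W{\left(K,h \right)} = - \frac{0 \left(-5 - K\right)}{3} = \left(- \frac{1}{3}\right) 0 = 0$)
$A = 1$ ($A = \left(38 + 0\right) - 37 = 38 - 37 = 1$)
$A + u T{\left(-7 \right)} = 1 + 0 \left(-7\right) = 1 + 0 = 1$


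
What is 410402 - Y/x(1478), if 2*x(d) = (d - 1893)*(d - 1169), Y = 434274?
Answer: 17542923006/42745 ≈ 4.1041e+5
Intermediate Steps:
x(d) = (-1893 + d)*(-1169 + d)/2 (x(d) = ((d - 1893)*(d - 1169))/2 = ((-1893 + d)*(-1169 + d))/2 = (-1893 + d)*(-1169 + d)/2)
410402 - Y/x(1478) = 410402 - 434274/(2212917/2 + (1/2)*1478**2 - 1531*1478) = 410402 - 434274/(2212917/2 + (1/2)*2184484 - 2262818) = 410402 - 434274/(2212917/2 + 1092242 - 2262818) = 410402 - 434274/(-128235/2) = 410402 - 434274*(-2)/128235 = 410402 - 1*(-289516/42745) = 410402 + 289516/42745 = 17542923006/42745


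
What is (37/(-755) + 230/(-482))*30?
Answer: -574452/36391 ≈ -15.786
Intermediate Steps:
(37/(-755) + 230/(-482))*30 = (37*(-1/755) + 230*(-1/482))*30 = (-37/755 - 115/241)*30 = -95742/181955*30 = -574452/36391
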